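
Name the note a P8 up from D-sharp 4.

An octave keeps the letter name D, an octave up from D.
A perfect octave spans 12 semitones, so from D#4 the target pitch is D#5.

D-sharp 5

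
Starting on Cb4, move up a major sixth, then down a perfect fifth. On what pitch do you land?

Db4

A major sixth up from Cb4 is Ab4.
Down a perfect fifth from Ab4: Db4 (7 semitones down).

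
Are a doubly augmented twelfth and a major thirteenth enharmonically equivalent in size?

Yes

A doubly augmented twelfth = 21 semitones = a major thirteenth; enharmonically equal.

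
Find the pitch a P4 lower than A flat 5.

E flat 5

Four letter names down from A: E.
Moving 5 semitones down from Ab5 (the size of a perfect fourth) reaches Eb5.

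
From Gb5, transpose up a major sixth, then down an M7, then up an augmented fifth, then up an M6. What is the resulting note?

Up a major sixth from Gb5: Eb6 (9 semitones up).
Down a major seventh from Eb6: Fb5 (11 semitones down).
An augmented fifth up from Fb5 is C6.
Up a major sixth from C6: A6 (9 semitones up).

A6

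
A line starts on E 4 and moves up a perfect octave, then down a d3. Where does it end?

C double-sharp 5

Up a perfect octave from E4: E5 (12 semitones up).
E5 down a diminished third → C##5 (2 semitones).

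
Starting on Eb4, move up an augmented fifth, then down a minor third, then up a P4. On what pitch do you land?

Up an augmented fifth from Eb4: B4 (8 semitones up).
Down a minor third from B4: G#4 (3 semitones down).
Up a perfect fourth from G#4: C#5 (5 semitones up).

C#5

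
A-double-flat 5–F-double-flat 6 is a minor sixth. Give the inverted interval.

M3

Interval numbers invert to sum to nine: 6 + 3 = 9, so a sixth inverts to a third.
And minor becomes major under inversion, so we get a major third.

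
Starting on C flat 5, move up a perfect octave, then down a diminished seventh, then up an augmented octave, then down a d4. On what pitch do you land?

A double-sharp 5

A perfect octave up from Cb5 is Cb6.
A diminished seventh down from Cb6 is D5.
An augmented octave up from D5 is D#6.
D#6 down a diminished fourth → A##5 (4 semitones).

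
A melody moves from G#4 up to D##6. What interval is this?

G to D spans five letter names (G-A-B-C-D), plus an octave: a twelfth.
The perfect twelfth is 19 semitones; here we have 20, one semitone wider: augmented.
(Equivalently, a compound augmented fifth: an augmented fifth plus an octave.)

A12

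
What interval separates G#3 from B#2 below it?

minor sixth

Descending from G#3 to B#2 is the same interval as ascending B#2 to G#3.
B to G spans six letter names (B-C-D-E-F-G): a sixth.
B#2 to G#3 is 8 semitones, a half step short of the major sixth (9), so this is minor.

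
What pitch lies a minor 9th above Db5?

Ebb6

The ninth's letter: D up two letter names plus an octave → E.
A minor ninth is 13 semitones; 13 semitones up from Db5 gives Ebb6.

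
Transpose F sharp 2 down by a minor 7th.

Seven letter names down from F: G.
Moving 10 semitones down from F#2 (the size of a minor seventh) reaches G#1.

G sharp 1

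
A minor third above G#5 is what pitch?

Counting three letter names up from G lands on B.
A minor third is 3 semitones; 3 semitones up from G#5 gives B5.

B5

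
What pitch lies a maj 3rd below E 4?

C 4

The third takes the letter from E down to C.
Moving 4 semitones down from E4 (the size of a major third) reaches C4.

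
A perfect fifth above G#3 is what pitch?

D#4

Five letter names up from G: D.
A perfect fifth spans 7 semitones, so from G#3 the target pitch is D#4.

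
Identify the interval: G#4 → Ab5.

diminished ninth

G to A spans two letter names (G-A), plus an octave — that makes it a ninth of some quality.
A major ninth would be 14 semitones; G#4 to Ab5 is 12, two semitones narrower, so the interval is diminished.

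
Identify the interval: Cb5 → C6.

augmented octave

C to C is the same letter name, plus an octave: an octave.
A perfect octave would be 12 semitones; Cb5 to C6 is 13, one semitone wider, so the interval is augmented.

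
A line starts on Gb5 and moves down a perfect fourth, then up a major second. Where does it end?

A perfect fourth down from Gb5 is Db5.
Db5 up a major second → Eb5 (2 semitones).

Eb5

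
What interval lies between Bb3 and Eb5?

B to E spans four letter names (B-C-D-E), plus an octave, so the interval is some kind of eleventh.
Bb3 to Eb5 is 17 semitones, matching the perfect eleventh exactly, so the quality is perfect.
(Equivalently, a compound perfect fourth: a perfect fourth plus an octave.)

perfect 11th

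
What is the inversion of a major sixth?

minor 3rd

The rule of nine gives the new number: 9 − 6 = 3, so a sixth becomes a third.
Quality inverts too: major becomes minor. That makes the inversion a minor third.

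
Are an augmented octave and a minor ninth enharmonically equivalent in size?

Yes

An augmented octave = 13 semitones = a minor ninth; enharmonically equal.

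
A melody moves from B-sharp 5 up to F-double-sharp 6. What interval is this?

B to F spans five letter names (B-C-D-E-F), so the interval is some kind of fifth.
The perfect fifth spans 7 semitones, and B#5 to F##6 is exactly 7 semitones — so this is a perfect fifth.

perfect 5th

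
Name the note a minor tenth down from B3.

Counting three letter names plus an octave down from B lands on G.
Moving 15 semitones down from B3 (the size of a minor tenth) reaches G#2.

G#2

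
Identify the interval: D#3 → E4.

D to E spans two letter names (D-E), plus an octave, so the interval is some kind of ninth.
At 13 semitones, D#3→E4 falls one short of a major ninth: minor.
(Equivalently, a compound minor second: a minor second plus an octave.)

m9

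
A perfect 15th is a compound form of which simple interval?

Take out an octave (7 from the number): 15 − 7 = 8.
So a perfect fifteenth is an octave plus a perfect octave. The quality is unchanged.

P8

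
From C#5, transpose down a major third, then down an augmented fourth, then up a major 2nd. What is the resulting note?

A major third down from C#5 is A4.
An augmented fourth down from A4 is Eb4.
Eb4 up a major second → F4 (2 semitones).

F4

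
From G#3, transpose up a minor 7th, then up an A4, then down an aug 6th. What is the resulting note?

D4

A minor seventh up from G#3 is F#4.
F#4 up an augmented fourth → B#4 (6 semitones).
Down an augmented sixth from B#4: D4 (10 semitones down).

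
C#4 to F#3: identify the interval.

perfect 5th

Descending from C#4 to F#3 is the same interval as ascending F#3 to C#4.
F to C spans five letter names (F-G-A-B-C), so the interval is some kind of fifth.
The perfect fifth spans 7 semitones, and F#3 to C#4 is exactly 7 semitones — so this is a perfect fifth.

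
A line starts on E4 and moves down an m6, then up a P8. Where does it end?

G#4

Down a minor sixth from E4: G#3 (8 semitones down).
Up a perfect octave from G#3: G#4 (12 semitones up).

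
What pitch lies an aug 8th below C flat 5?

The letter stays C (same as the start), shifted an octave down.
Moving 13 semitones down from Cb5 (the size of an augmented octave) reaches Cbb4.

C double-flat 4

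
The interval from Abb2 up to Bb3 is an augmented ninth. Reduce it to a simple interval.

Take out an octave (7 from the number): 9 − 7 = 2.
So an augmented ninth is an octave plus an augmented second. The quality is unchanged.

augmented 2nd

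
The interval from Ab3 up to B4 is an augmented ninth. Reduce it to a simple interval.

augmented second

Take out an octave (7 from the number): 9 − 7 = 2.
So an augmented ninth is an octave plus an augmented second. The quality is unchanged.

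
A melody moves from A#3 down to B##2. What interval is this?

Descending from A#3 to B##2 is the same interval as ascending B##2 to A#3.
B to A spans seven letter names (B-C-D-E-F-G-A): a seventh.
B##2 to A#3 spans 9 semitones — two semitones narrower than the major seventh (11) — giving a diminished seventh.

diminished 7th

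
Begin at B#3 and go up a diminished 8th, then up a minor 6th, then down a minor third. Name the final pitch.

E5

Up a diminished octave from B#3: B4 (11 semitones up).
B4 up a minor sixth → G5 (8 semitones).
G5 down a minor third → E5 (3 semitones).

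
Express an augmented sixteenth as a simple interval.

A2

Each octave removed subtracts seven from the number: 16 − 14 = 2.
So an augmented sixteenth is 2 octaves plus an augmented second. The quality is unchanged.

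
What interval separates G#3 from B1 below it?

M13

Descending from G#3 to B1 is the same interval as ascending B1 to G#3.
B to G spans six letter names (B-C-D-E-F-G), plus an octave — that makes it a thirteenth of some quality.
The major thirteenth spans 21 semitones, and B1 to G#3 is exactly 21 semitones — so this is a major thirteenth.
(Equivalently, a compound major sixth: a major sixth plus an octave.)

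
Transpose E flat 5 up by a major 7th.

D 6

The seventh takes the letter from E up to D.
Moving 11 semitones up from Eb5 (the size of a major seventh) reaches D6.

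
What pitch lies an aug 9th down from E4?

Db3

Two letters down from E (plus an octave) reaches D.
An augmented ninth is 15 semitones; 15 semitones down from E4 gives Db3.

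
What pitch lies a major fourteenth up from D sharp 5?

Counting seven letter names plus an octave up from D lands on C.
A major fourteenth spans 23 semitones, so from D#5 the target pitch is C##7.

C double-sharp 7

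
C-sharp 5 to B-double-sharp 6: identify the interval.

C to B spans seven letter names (C-D-E-F-G-A-B), plus an octave, so the interval is some kind of fourteenth.
The major fourteenth is 23 semitones; here we have 24, one semitone wider: augmented.
(Equivalently, a compound augmented seventh: an augmented seventh plus an octave.)

augmented 14th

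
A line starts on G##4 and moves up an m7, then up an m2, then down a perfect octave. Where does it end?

G#4

Up a minor seventh from G##4: F##5 (10 semitones up).
A minor second up from F##5 is G#5.
Down a perfect octave from G#5: G#4 (12 semitones down).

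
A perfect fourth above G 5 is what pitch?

C 6

Counting four letter names up from G lands on C.
A perfect fourth is 5 semitones; 5 semitones up from G5 gives C6.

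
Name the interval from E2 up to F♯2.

E to F spans two letter names (E-F) — that makes it a second of some quality.
The major second spans 2 semitones, and E2 to F#2 is exactly 2 semitones — so this is a major second.

major second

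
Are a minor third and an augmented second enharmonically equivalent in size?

Yes

A minor third spans 3 semitones, and an augmented second also spans 3 semitones — they're enharmonic.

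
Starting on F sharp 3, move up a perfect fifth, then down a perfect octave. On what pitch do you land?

A perfect fifth up from F#3 is C#4.
A perfect octave down from C#4 is C#3.

C sharp 3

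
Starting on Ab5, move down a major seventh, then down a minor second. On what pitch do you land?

Ab4

Ab5 down a major seventh → Bbb4 (11 semitones).
Down a minor second from Bbb4: Ab4 (1 semitone down).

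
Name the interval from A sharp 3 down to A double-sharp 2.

diminished octave

Descending from A#3 to A##2 is the same interval as ascending A##2 to A#3.
A to A is the same letter name, plus an octave: an octave.
The perfect octave is 12 semitones; here we have 11, one semitone narrower: diminished.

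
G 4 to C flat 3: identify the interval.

augmented 12th

Descending from G4 to Cb3 is the same interval as ascending Cb3 to G4.
C to G spans five letter names (C-D-E-F-G), plus an octave, so the interval is some kind of twelfth.
A perfect twelfth would be 19 semitones; Cb3 to G4 is 20, one semitone wider, so the interval is augmented.
(Equivalently, a compound augmented fifth: an augmented fifth plus an octave.)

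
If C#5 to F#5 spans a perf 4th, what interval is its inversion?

The rule of nine gives the new number: 9 − 4 = 5, so a fourth becomes a fifth.
Quality inverts too: perfect stays perfect. That makes the inversion a perfect fifth.

P5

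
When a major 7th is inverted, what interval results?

The rule of nine gives the new number: 9 − 7 = 2, so a seventh becomes a second.
And major becomes minor under inversion, so we get a minor second.

minor second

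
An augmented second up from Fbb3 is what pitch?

Counting two letter names up from F lands on G.
Moving 3 semitones up from Fbb3 (the size of an augmented second) reaches Gb3.

Gb3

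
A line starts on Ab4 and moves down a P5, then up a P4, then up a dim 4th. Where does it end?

A perfect fifth down from Ab4 is Db4.
Up a perfect fourth from Db4: Gb4 (5 semitones up).
A diminished fourth up from Gb4 is Cbb5.

Cbb5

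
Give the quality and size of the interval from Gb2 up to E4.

G to E spans six letter names (G-A-B-C-D-E), plus an octave — that makes it a thirteenth of some quality.
A major thirteenth would be 21 semitones; Gb2 to E4 is 22, one semitone wider, so the interval is augmented.
(Equivalently, a compound augmented sixth: an augmented sixth plus an octave.)

A13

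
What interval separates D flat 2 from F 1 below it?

Descending from Db2 to F1 is the same interval as ascending F1 to Db2.
F to D spans six letter names (F-G-A-B-C-D), so the interval is some kind of sixth.
F1 to Db2 is 8 semitones, a half step short of the major sixth (9), so this is minor.

minor sixth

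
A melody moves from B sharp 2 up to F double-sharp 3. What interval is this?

B to F spans five letter names (B-C-D-E-F), so the interval is some kind of fifth.
The perfect fifth spans 7 semitones, and B#2 to F##3 is exactly 7 semitones — so this is a perfect fifth.

P5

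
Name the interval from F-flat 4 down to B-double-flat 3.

Descending from Fb4 to Bbb3 is the same interval as ascending Bbb3 to Fb4.
B to F spans five letter names (B-C-D-E-F): a fifth.
Counting semitones, Bbb3→Fb4 is 7, which is the perfect fifth.

perfect 5th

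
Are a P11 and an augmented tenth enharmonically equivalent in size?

Yes

A perfect eleventh = 17 semitones = an augmented tenth; enharmonically equal.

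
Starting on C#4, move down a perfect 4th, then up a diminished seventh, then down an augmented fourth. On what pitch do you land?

A perfect fourth down from C#4 is G#3.
Up a diminished seventh from G#3: F4 (9 semitones up).
F4 down an augmented fourth → Cb4 (6 semitones).

Cb4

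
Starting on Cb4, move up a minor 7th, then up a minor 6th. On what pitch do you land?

Gbb5

Cb4 up a minor seventh → Bbb4 (10 semitones).
Bbb4 up a minor sixth → Gbb5 (8 semitones).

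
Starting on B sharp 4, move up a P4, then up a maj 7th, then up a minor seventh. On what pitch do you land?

C double-sharp 7

B#4 up a perfect fourth → E#5 (5 semitones).
Up a major seventh from E#5: D##6 (11 semitones up).
D##6 up a minor seventh → C##7 (10 semitones).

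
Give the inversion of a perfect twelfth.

P4

First reduce the compound perfect twelfth to its simple form, a perfect fifth.
The rule of nine gives the new number: 9 − 5 = 4, so a fifth becomes a fourth.
The quality also flips — perfect stays perfect — giving a perfect fourth.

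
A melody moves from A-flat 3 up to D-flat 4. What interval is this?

perfect fourth

A to D spans four letter names (A-B-C-D): a fourth.
The perfect fourth spans 5 semitones, and Ab3 to Db4 is exactly 5 semitones — so this is a perfect fourth.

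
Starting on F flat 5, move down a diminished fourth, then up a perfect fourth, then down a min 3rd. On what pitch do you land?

D 5

A diminished fourth down from Fb5 is C5.
Up a perfect fourth from C5: F5 (5 semitones up).
A minor third down from F5 is D5.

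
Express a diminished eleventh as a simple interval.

diminished 4th

Each octave removed subtracts seven from the number: 11 − 7 = 4.
So a diminished eleventh is an octave plus a diminished fourth. The quality is unchanged.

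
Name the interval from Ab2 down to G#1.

Descending from Ab2 to G#1 is the same interval as ascending G#1 to Ab2.
G to A spans two letter names (G-A), plus an octave — that makes it a ninth of some quality.
G#1 to Ab2 spans 12 semitones — two semitones narrower than the major ninth (14) — giving a diminished ninth.

d9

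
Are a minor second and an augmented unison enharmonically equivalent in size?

Yes

A minor second = 1 semitone = an augmented unison; enharmonically equal.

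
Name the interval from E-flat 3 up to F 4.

E to F spans two letter names (E-F), plus an octave — that makes it a ninth of some quality.
Counting semitones, Eb3→F4 is 14, which is the major ninth.
(Equivalently, a compound major second: a major second plus an octave.)

major ninth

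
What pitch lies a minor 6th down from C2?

Counting six letter names down from C lands on E.
A minor sixth is 8 semitones; 8 semitones down from C2 gives E1.

E1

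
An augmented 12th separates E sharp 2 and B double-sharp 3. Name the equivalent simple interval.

Take out an octave (7 from the number): 12 − 7 = 5.
Quality carries through unchanged, so the simple form is an augmented fifth.

augmented fifth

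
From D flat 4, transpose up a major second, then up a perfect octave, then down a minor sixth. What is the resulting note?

G 4

Db4 up a major second → Eb4 (2 semitones).
Up a perfect octave from Eb4: Eb5 (12 semitones up).
Down a minor sixth from Eb5: G4 (8 semitones down).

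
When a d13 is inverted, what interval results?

A3

First reduce the compound diminished thirteenth to its simple form, a diminished sixth.
Interval numbers invert to sum to nine: 6 + 3 = 9, so a sixth inverts to a third.
Quality inverts too: diminished becomes augmented. That makes the inversion an augmented third.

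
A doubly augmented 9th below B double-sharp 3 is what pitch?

A 2

Counting two letter names plus an octave down from B lands on A.
A doubly augmented ninth spans 16 semitones, so from B##3 the target pitch is A2.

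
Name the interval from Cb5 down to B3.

Descending from Cb5 to B3 is the same interval as ascending B3 to Cb5.
B to C spans two letter names (B-C), plus an octave: a ninth.
The major ninth is 14 semitones; here we have 12, two semitones narrower: diminished.

diminished ninth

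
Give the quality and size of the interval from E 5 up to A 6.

E to A spans four letter names (E-F-G-A), plus an octave, so the interval is some kind of eleventh.
Counting semitones, E5→A6 is 17, which is the perfect eleventh.
(Equivalently, a compound perfect fourth: a perfect fourth plus an octave.)

perfect eleventh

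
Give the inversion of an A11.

First reduce the compound augmented eleventh to its simple form, an augmented fourth.
Inverted interval numbers add to nine, so a fourth pairs with a fifth (4 + 5 = 9).
The quality also flips — augmented becomes diminished — giving a diminished fifth.

diminished 5th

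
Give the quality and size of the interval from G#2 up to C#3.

G to C spans four letter names (G-A-B-C): a fourth.
Counting semitones, G#2→C#3 is 5, which is the perfect fourth.

P4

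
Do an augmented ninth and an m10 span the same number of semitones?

An augmented ninth spans 15 semitones, and a minor tenth also spans 15 semitones — they're enharmonic.

Yes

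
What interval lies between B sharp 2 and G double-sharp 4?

major thirteenth

B to G spans six letter names (B-C-D-E-F-G), plus an octave: a thirteenth.
B#2 to G##4 is 21 semitones, matching the major thirteenth exactly, so the quality is major.
(Equivalently, a compound major sixth: a major sixth plus an octave.)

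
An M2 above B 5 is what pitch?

C-sharp 6

Two letter names up from B: C.
A major second is 2 semitones; 2 semitones up from B5 gives C#6.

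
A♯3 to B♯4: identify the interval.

A to B spans two letter names (A-B), plus an octave, so the interval is some kind of ninth.
A#3 to B#4 is 14 semitones, matching the major ninth exactly, so the quality is major.
(Equivalently, a compound major second: a major second plus an octave.)

major ninth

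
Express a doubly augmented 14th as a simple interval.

Take out an octave (7 from the number): 14 − 7 = 7.
That makes a doubly augmented fourteenth a compound doubly augmented seventh — an octave plus a doubly augmented seventh.

AA7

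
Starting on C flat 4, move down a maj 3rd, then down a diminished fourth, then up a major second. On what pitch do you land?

F 3

A major third down from Cb4 is Abb3.
A diminished fourth down from Abb3 is Eb3.
A major second up from Eb3 is F3.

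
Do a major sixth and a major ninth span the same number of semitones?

A major sixth is 9 semitones but a major ninth is 14 semitones — different sizes.

No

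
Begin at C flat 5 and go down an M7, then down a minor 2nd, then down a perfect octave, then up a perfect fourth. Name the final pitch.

F flat 3

Cb5 down a major seventh → Dbb4 (11 semitones).
Down a minor second from Dbb4: Cb4 (1 semitone down).
A perfect octave down from Cb4 is Cb3.
A perfect fourth up from Cb3 is Fb3.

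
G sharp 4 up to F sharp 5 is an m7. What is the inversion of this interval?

Interval numbers invert to sum to nine: 7 + 2 = 9, so a seventh inverts to a second.
And minor becomes major under inversion, so we get a major second.

major 2nd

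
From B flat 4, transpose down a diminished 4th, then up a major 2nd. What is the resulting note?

Down a diminished fourth from Bb4: F#4 (4 semitones down).
A major second up from F#4 is G#4.

G sharp 4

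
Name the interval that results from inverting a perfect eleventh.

First reduce the compound perfect eleventh to its simple form, a perfect fourth.
The rule of nine gives the new number: 9 − 4 = 5, so a fourth becomes a fifth.
The quality also flips — perfect stays perfect — giving a perfect fifth.

P5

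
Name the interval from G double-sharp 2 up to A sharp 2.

G to A spans two letter names (G-A): a second.
At 1 semitone, G##2→A#2 falls one short of a major second: minor.

minor 2nd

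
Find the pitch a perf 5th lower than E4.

Counting five letter names down from E lands on A.
A perfect fifth spans 7 semitones, so from E4 the target pitch is A3.

A3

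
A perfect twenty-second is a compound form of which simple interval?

Subtracting seven from the interval number removes an octave: 22 − 14 = 8.
That makes a perfect twenty-second a compound perfect octave — 2 octaves plus a perfect octave.

P8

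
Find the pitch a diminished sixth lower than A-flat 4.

C-sharp 4

The sixth takes the letter from A down to C.
A diminished sixth is 7 semitones; 7 semitones down from Ab4 gives C#4.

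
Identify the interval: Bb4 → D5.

major third

B to D spans three letter names (B-C-D): a third.
The major third spans 4 semitones, and Bb4 to D5 is exactly 4 semitones — so this is a major third.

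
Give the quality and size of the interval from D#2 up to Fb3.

D to F spans three letter names (D-E-F), plus an octave, so the interval is some kind of tenth.
D#2 to Fb3 spans 13 semitones — three semitones narrower than the major tenth (16) — giving a doubly diminished tenth.
(Equivalently, a compound doubly diminished third: a doubly diminished third plus an octave.)

doubly diminished 10th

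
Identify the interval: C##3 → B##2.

minor second

Descending from C##3 to B##2 is the same interval as ascending B##2 to C##3.
B to C spans two letter names (B-C), so the interval is some kind of second.
At 1 semitone, B##2→C##3 falls one short of a major second: minor.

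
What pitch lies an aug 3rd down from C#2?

Ab1

The third takes the letter from C down to A.
An augmented third spans 5 semitones, so from C#2 the target pitch is Ab1.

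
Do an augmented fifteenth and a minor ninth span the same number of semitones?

25 semitones (augmented fifteenth) vs 13 semitones (minor ninth): not equal.

No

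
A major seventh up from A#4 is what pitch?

Seven letter names up from A: G.
A major seventh spans 11 semitones, so from A#4 the target pitch is G##5.

G##5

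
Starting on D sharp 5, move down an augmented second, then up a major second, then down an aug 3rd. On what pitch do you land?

Down an augmented second from D#5: C5 (3 semitones down).
Up a major second from C5: D5 (2 semitones up).
An augmented third down from D5 is Bbb4.

B double-flat 4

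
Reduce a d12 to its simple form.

d5

Subtracting seven from the interval number removes an octave: 12 − 7 = 5.
Quality carries through unchanged, so the simple form is a diminished fifth.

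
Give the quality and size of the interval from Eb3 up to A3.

E to A spans four letter names (E-F-G-A), so the interval is some kind of fourth.
Eb3 to A3 spans 6 semitones — one semitone wider than the perfect fourth (5) — giving an augmented fourth.

augmented fourth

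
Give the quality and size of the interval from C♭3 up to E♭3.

major third

C to E spans three letter names (C-D-E) — that makes it a third of some quality.
The major third spans 4 semitones, and Cb3 to Eb3 is exactly 4 semitones — so this is a major third.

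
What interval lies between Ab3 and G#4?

A to G spans seven letter names (A-B-C-D-E-F-G): a seventh.
The major seventh is 11 semitones; here we have 12, one semitone wider: augmented.

augmented 7th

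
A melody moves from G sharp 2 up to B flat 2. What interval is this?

d3

G to B spans three letter names (G-A-B): a third.
G#2 to Bb2 spans 2 semitones — two semitones narrower than the major third (4) — giving a diminished third.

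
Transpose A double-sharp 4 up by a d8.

An octave keeps the letter name A, an octave up from A.
A diminished octave is 11 semitones; 11 semitones up from A##4 gives A#5.

A sharp 5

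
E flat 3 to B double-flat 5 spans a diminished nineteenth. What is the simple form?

diminished fifth

Subtracting seven from the interval number removes an octave: 19 − 14 = 5.
Quality carries through unchanged, so the simple form is a diminished fifth.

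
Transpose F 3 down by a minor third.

D 3

The third takes the letter from F down to D.
A minor third is 3 semitones; 3 semitones down from F3 gives D3.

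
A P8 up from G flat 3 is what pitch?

G flat 4

An octave keeps the letter name G, an octave up from G.
A perfect octave is 12 semitones; 12 semitones up from Gb3 gives Gb4.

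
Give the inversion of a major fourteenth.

m2

First reduce the compound major fourteenth to its simple form, a major seventh.
Inverted interval numbers add to nine, so a seventh pairs with a second (7 + 2 = 9).
Quality inverts too: major becomes minor. That makes the inversion a minor second.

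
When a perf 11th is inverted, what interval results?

First reduce the compound perfect eleventh to its simple form, a perfect fourth.
Interval numbers invert to sum to nine: 4 + 5 = 9, so a fourth inverts to a fifth.
Quality inverts too: perfect stays perfect. That makes the inversion a perfect fifth.

P5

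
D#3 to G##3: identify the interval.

D to G spans four letter names (D-E-F-G), so the interval is some kind of fourth.
A perfect fourth would be 5 semitones; D#3 to G##3 is 6, one semitone wider, so the interval is augmented.

A4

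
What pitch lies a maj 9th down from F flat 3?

The ninth's letter: F down two letter names plus an octave → E.
A major ninth is 14 semitones; 14 semitones down from Fb3 gives Ebb2.

E double-flat 2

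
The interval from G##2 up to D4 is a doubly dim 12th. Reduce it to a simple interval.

Each octave removed subtracts seven from the number: 12 − 7 = 5.
That makes a doubly diminished twelfth a compound doubly diminished fifth — an octave plus a doubly diminished fifth.

dd5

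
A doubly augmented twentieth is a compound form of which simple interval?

doubly augmented sixth

Each octave removed subtracts seven from the number: 20 − 14 = 6.
So a doubly augmented twentieth is 2 octaves plus a doubly augmented sixth. The quality is unchanged.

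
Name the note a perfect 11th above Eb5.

The eleventh's letter: E up four letter names plus an octave → A.
A perfect eleventh is 17 semitones; 17 semitones up from Eb5 gives Ab6.

Ab6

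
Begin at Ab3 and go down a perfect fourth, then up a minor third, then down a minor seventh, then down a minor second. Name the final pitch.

A perfect fourth down from Ab3 is Eb3.
Up a minor third from Eb3: Gb3 (3 semitones up).
Down a minor seventh from Gb3: Ab2 (10 semitones down).
Ab2 down a minor second → G2 (1 semitone).

G2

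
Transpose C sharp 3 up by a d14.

B flat 4

The fourteenth's letter: C up seven letter names plus an octave → B.
Moving 21 semitones up from C#3 (the size of a diminished fourteenth) reaches Bb4.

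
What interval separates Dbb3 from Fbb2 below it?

major sixth

Descending from Dbb3 to Fbb2 is the same interval as ascending Fbb2 to Dbb3.
F to D spans six letter names (F-G-A-B-C-D): a sixth.
The major sixth spans 9 semitones, and Fbb2 to Dbb3 is exactly 9 semitones — so this is a major sixth.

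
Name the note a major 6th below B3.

The sixth takes the letter from B down to D.
A major sixth is 9 semitones; 9 semitones down from B3 gives D3.

D3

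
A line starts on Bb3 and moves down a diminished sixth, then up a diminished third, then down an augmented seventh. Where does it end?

Bb3 down a diminished sixth → D#3 (7 semitones).
Up a diminished third from D#3: F3 (2 semitones up).
An augmented seventh down from F3 is Gbb2.

Gbb2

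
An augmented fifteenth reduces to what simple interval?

A8

Subtracting seven from the interval number removes an octave: 15 − 7 = 8.
That makes an augmented fifteenth a compound augmented octave — an octave plus an augmented octave.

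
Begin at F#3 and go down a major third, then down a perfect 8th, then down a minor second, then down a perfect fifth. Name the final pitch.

F#1

Down a major third from F#3: D3 (4 semitones down).
D3 down a perfect octave → D2 (12 semitones).
Down a minor second from D2: C#2 (1 semitone down).
Down a perfect fifth from C#2: F#1 (7 semitones down).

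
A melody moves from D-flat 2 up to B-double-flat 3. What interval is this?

D to B spans six letter names (D-E-F-G-A-B), plus an octave — that makes it a thirteenth of some quality.
A major thirteenth would be 21 semitones, but Db2 to Bbb3 is 20 — one semitone narrower, making it a minor thirteenth.
(Equivalently, a compound minor sixth: a minor sixth plus an octave.)

minor thirteenth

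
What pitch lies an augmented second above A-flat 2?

Counting two letter names up from A lands on B.
An augmented second spans 3 semitones, so from Ab2 the target pitch is B2.

B 2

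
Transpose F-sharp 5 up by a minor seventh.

E 6

The seventh takes the letter from F up to E.
Moving 10 semitones up from F#5 (the size of a minor seventh) reaches E6.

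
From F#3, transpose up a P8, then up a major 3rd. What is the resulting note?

A#4

Up a perfect octave from F#3: F#4 (12 semitones up).
Up a major third from F#4: A#4 (4 semitones up).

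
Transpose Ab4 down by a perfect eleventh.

Eb3

Four letters down from A (plus an octave) reaches E.
A perfect eleventh is 17 semitones; 17 semitones down from Ab4 gives Eb3.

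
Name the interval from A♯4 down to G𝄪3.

minor ninth

Descending from A#4 to G##3 is the same interval as ascending G##3 to A#4.
G to A spans two letter names (G-A), plus an octave, so the interval is some kind of ninth.
At 13 semitones, G##3→A#4 falls one short of a major ninth: minor.
(Equivalently, a compound minor second: a minor second plus an octave.)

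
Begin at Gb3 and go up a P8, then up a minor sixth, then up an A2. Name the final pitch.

Gb3 up a perfect octave → Gb4 (12 semitones).
A minor sixth up from Gb4 is Ebb5.
Up an augmented second from Ebb5: F5 (3 semitones up).

F5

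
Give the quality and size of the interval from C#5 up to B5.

C to B spans seven letter names (C-D-E-F-G-A-B), so the interval is some kind of seventh.
At 10 semitones, C#5→B5 falls one short of a major seventh: minor.

m7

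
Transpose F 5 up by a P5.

The fifth takes the letter from F up to C.
A perfect fifth is 7 semitones; 7 semitones up from F5 gives C6.

C 6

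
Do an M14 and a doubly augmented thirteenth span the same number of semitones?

Both span 23 semitones: a major fourteenth and a doubly augmented thirteenth are the same chromatic distance.

Yes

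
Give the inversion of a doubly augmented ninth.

First reduce the compound doubly augmented ninth to its simple form, a doubly augmented second.
Interval numbers invert to sum to nine: 2 + 7 = 9, so a second inverts to a seventh.
And doubly augmented becomes doubly diminished under inversion, so we get a doubly diminished seventh.

dd7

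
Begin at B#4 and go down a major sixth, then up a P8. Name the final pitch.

A major sixth down from B#4 is D#4.
D#4 up a perfect octave → D#5 (12 semitones).

D#5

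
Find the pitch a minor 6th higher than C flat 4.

Six letter names up from C: A.
A minor sixth is 8 semitones; 8 semitones up from Cb4 gives Abb4.

A double-flat 4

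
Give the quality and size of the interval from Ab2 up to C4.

A to C spans three letter names (A-B-C), plus an octave: a tenth.
Ab2 to C4 is 16 semitones, matching the major tenth exactly, so the quality is major.
(Equivalently, a compound major third: a major third plus an octave.)

major 10th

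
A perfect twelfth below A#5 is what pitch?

The twelfth's letter: A down five letter names plus an octave → D.
Moving 19 semitones down from A#5 (the size of a perfect twelfth) reaches D#4.

D#4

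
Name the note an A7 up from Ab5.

G#6

The seventh takes the letter from A up to G.
Moving 12 semitones up from Ab5 (the size of an augmented seventh) reaches G#6.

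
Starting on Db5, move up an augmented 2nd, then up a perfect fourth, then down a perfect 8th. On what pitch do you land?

A4

Db5 up an augmented second → E5 (3 semitones).
A perfect fourth up from E5 is A5.
Down a perfect octave from A5: A4 (12 semitones down).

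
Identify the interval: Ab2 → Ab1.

perfect 8th

Descending from Ab2 to Ab1 is the same interval as ascending Ab1 to Ab2.
A to A is the same letter name, plus an octave — that makes it an octave of some quality.
The perfect octave spans 12 semitones, and Ab1 to Ab2 is exactly 12 semitones — so this is a perfect octave.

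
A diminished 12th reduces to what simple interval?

Each octave removed subtracts seven from the number: 12 − 7 = 5.
That makes a diminished twelfth a compound diminished fifth — an octave plus a diminished fifth.

diminished 5th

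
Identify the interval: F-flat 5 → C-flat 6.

perfect fifth

F to C spans five letter names (F-G-A-B-C): a fifth.
Counting semitones, Fb5→Cb6 is 7, which is the perfect fifth.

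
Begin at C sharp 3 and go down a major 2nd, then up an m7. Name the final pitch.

Down a major second from C#3: B2 (2 semitones down).
Up a minor seventh from B2: A3 (10 semitones up).

A 3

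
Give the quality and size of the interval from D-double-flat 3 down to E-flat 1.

diminished 14th

Descending from Dbb3 to Eb1 is the same interval as ascending Eb1 to Dbb3.
E to D spans seven letter names (E-F-G-A-B-C-D), plus an octave — that makes it a fourteenth of some quality.
The major fourteenth is 23 semitones; here we have 21, two semitones narrower: diminished.
(Equivalently, a compound diminished seventh: a diminished seventh plus an octave.)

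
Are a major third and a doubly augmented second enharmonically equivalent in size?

Yes

A major third spans 4 semitones, and a doubly augmented second also spans 4 semitones — they're enharmonic.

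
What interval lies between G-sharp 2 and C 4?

diminished 11th

G to C spans four letter names (G-A-B-C), plus an octave — that makes it an eleventh of some quality.
A perfect eleventh would be 17 semitones; G#2 to C4 is 16, one semitone narrower, so the interval is diminished.
(Equivalently, a compound diminished fourth: a diminished fourth plus an octave.)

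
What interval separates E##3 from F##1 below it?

major fourteenth

Descending from E##3 to F##1 is the same interval as ascending F##1 to E##3.
F to E spans seven letter names (F-G-A-B-C-D-E), plus an octave: a fourteenth.
The major fourteenth spans 23 semitones, and F##1 to E##3 is exactly 23 semitones — so this is a major fourteenth.
(Equivalently, a compound major seventh: a major seventh plus an octave.)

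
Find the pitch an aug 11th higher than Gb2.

C4

Counting four letter names plus an octave up from G lands on C.
An augmented eleventh spans 18 semitones, so from Gb2 the target pitch is C4.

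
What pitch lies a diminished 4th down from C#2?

G##1

Counting four letter names down from C lands on G.
A diminished fourth is 4 semitones; 4 semitones down from C#2 gives G##1.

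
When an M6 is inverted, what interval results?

minor third

Inverted interval numbers add to nine, so a sixth pairs with a third (6 + 3 = 9).
The quality also flips — major becomes minor — giving a minor third.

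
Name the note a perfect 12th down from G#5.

C#4

Counting five letter names plus an octave down from G lands on C.
A perfect twelfth is 19 semitones; 19 semitones down from G#5 gives C#4.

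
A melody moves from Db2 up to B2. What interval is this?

A6

D to B spans six letter names (D-E-F-G-A-B): a sixth.
A major sixth would be 9 semitones; Db2 to B2 is 10, one semitone wider, so the interval is augmented.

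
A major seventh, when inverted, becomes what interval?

Inverted interval numbers add to nine, so a seventh pairs with a second (7 + 2 = 9).
And major becomes minor under inversion, so we get a minor second.

minor second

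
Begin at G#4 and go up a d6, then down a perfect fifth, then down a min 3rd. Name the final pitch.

G#4 up a diminished sixth → Eb5 (7 semitones).
A perfect fifth down from Eb5 is Ab4.
Down a minor third from Ab4: F4 (3 semitones down).

F4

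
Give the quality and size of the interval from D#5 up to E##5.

augmented 2nd

D to E spans two letter names (D-E) — that makes it a second of some quality.
A major second would be 2 semitones; D#5 to E##5 is 3, one semitone wider, so the interval is augmented.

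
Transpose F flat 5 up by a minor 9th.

G double-flat 6

The ninth's letter: F up two letter names plus an octave → G.
A minor ninth spans 13 semitones, so from Fb5 the target pitch is Gbb6.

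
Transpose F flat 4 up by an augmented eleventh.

B flat 5

The eleventh's letter: F up four letter names plus an octave → B.
An augmented eleventh spans 18 semitones, so from Fb4 the target pitch is Bb5.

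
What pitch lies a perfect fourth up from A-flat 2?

D-flat 3

The fourth takes the letter from A up to D.
A perfect fourth spans 5 semitones, so from Ab2 the target pitch is Db3.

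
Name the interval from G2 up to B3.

G to B spans three letter names (G-A-B), plus an octave: a tenth.
The major tenth spans 16 semitones, and G2 to B3 is exactly 16 semitones — so this is a major tenth.
(Equivalently, a compound major third: a major third plus an octave.)

major tenth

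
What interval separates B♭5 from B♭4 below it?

Descending from Bb5 to Bb4 is the same interval as ascending Bb4 to Bb5.
B to B is the same letter name, plus an octave, so the interval is some kind of octave.
Counting semitones, Bb4→Bb5 is 12, which is the perfect octave.

P8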